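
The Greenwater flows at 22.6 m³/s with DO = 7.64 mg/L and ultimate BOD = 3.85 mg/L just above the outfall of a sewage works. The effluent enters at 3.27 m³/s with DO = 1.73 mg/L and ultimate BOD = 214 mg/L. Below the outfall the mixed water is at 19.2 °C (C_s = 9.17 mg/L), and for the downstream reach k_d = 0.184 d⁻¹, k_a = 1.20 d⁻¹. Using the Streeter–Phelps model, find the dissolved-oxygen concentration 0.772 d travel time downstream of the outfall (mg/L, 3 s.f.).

Mixed DO = (22.6×7.64 + 3.27×1.73)/(22.6+3.27) = 178.3/25.87 = 6.893 mg/L.
Mixed L₀ = (22.6×3.85 + 3.27×214)/(25.87) = 786.8/25.87 = 30.41 mg/L.
Initial deficit D₀ = C_s − DO₀ = 9.17 − 6.893 = 2.277 mg/L.
D(0.772) = [0.184×30.41/(1.20−0.184)](e^(−0.184×0.772) − e^(−1.20×0.772)) + 2.277 e^(−1.20×0.772)
= 5.508 × (0.8676 − 0.3960) + 2.277 × 0.3960 = 3.499 mg/L.
DO = 9.17 − 3.499 = 5.671 mg/L.

DO ≈ 5.67 mg/L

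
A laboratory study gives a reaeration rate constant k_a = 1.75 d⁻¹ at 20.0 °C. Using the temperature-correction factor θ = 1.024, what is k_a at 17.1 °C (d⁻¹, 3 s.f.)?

k_a(T₂) = k_a(T₁) · θ^(T₂−T₁) = 1.75 × 1.024^(17.1−20.0)
= 1.75 × 1.024^-2.90 = 1.75 × 0.9335 = 1.634 d⁻¹.

k_a ≈ 1.63 d⁻¹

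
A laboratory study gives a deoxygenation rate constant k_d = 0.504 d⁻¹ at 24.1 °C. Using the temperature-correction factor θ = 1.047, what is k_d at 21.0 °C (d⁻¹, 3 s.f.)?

k_d(T₂) = k_d(T₁) · θ^(T₂−T₁) = 0.504 × 1.047^(21.0−24.1)
= 0.504 × 1.047^-3.10 = 0.504 × 0.8673 = 0.4371 d⁻¹.

k_d ≈ 0.437 d⁻¹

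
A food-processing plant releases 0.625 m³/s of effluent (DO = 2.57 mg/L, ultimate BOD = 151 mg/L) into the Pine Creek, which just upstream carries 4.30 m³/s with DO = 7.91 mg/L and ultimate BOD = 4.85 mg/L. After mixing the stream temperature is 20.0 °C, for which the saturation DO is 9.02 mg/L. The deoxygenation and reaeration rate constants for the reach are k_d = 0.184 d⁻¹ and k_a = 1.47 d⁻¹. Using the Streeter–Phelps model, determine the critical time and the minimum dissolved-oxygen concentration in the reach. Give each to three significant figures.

Mixed DO = (4.30×7.91 + 0.625×2.57)/(4.30+0.625) = 35.62/4.925 = 7.232 mg/L.
Mixed L₀ = (4.30×4.85 + 0.625×151)/(4.925) = 115.2/4.925 = 23.40 mg/L.
Initial deficit D₀ = C_s − DO₀ = 9.02 − 7.232 = 1.788 mg/L.
t_c = (1/1.286) ln[(1.47/0.184)(1 − 1.788×1.286/(0.184×23.40))] = 0.7776 × ln(3.723) = 1.022 d.
D_c = (0.184/1.47) × 23.40 × e^(−0.184×1.022) = 0.1252 × 23.40 × 0.8286 = 2.426 mg/L.
Minimum DO = 9.02 − 2.426 = 6.594 mg/L.

t_c ≈ 1.02 d; minimum DO ≈ 6.59 mg/L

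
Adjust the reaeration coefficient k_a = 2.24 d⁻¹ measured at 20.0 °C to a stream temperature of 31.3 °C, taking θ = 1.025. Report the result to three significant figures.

k_a ≈ 2.96 d⁻¹

k_a(T₂) = k_a(T₁) · θ^(T₂−T₁) = 2.24 × 1.025^(31.3−20.0)
= 2.24 × 1.025^11.3 = 2.24 × 1.322 = 2.961 d⁻¹.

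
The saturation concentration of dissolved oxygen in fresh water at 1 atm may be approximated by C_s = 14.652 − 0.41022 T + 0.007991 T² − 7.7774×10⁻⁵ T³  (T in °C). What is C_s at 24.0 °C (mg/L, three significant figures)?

C_s ≈ 8.33 mg/L

C_s = 14.652 − 0.41022×24.0 + 0.007991×24.0² − 7.7774×10⁻⁵×24.0³ = 8.334 mg/L.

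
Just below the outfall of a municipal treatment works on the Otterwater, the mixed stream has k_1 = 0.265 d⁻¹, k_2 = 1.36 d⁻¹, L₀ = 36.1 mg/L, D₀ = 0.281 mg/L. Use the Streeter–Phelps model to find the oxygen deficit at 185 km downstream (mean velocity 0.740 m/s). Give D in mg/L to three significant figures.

Travel time t = x/v = 185 km / (0.740 m/s) = 185000 m / 0.740 m/s = 250000 s = 2.894 d.
k_1 L₀/(k_2−k_1) = 0.265×36.1/(1.36−0.265) = 9.567/1.095 = 8.737 mg/L.
e^(−k_1 t) = e^(−0.265×2.894) = 0.4645; e^(−k_2 t) = e^(−1.36×2.894) = 0.01954.
D = 8.737 × (0.4645 − 0.01954) + 0.281 × 0.01954 = 3.887 + 0.005491 = 3.893 mg/L.

D ≈ 3.89 mg/L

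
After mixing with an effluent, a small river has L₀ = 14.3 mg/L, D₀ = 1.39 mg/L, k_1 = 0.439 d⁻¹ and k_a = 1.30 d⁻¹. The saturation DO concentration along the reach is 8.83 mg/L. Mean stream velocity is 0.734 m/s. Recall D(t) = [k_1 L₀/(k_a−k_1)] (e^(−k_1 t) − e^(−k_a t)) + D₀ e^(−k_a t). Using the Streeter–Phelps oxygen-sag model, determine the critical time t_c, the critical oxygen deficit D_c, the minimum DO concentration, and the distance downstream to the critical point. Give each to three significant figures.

At the critical point dD/dt = 0, so k_1 L₀ e^(−k_1 t) = k_a D. Substituting D(t) from the Streeter–Phelps equation and solving for t gives
t_c = ln[(k_a/k_1)(1 − D₀(k_a−k_1)/(k_1 L₀))] / (k_a−k_1).
Here k_a−k_1 = 0.8610 d⁻¹ and 1 − D₀(k_a−k_1)/(k_1 L₀) = 1 − 1.39×0.8610/(0.439×14.3) = 0.8094, so
t_c = ln(2.961 × 0.8094) / 0.8610 = 0.8741 / 0.8610 = 1.015 d.
D_c = (k_1/k_a) L₀ e^(−k_1 t_c) = (0.439/1.30) × 14.3 × e^(−0.439×1.015) = 0.3377 × 14.3 × 0.6404 = 3.092 mg/L.
Minimum DO = C_s − D_c = 8.83 − 3.092 = 5.738 mg/L.
x_c = v t_c = 0.734 m/s × 1.015 d × 86400 s/d = 64380 m ≈ 64.4 km.

t_c ≈ 1.02 d; D_c ≈ 3.09 mg/L; min DO ≈ 5.74 mg/L; x_c ≈ 64.4 km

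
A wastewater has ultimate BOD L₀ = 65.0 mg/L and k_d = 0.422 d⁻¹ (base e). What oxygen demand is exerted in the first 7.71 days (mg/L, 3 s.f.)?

y_t = L₀(1 − e^(−k_d t)) = 65.0 × (1 − e^(−0.422×7.71))
= 65.0 × (1 − 0.03863) = 65.0 × 0.9614 = 62.49 mg/L.

y ≈ 62.5 mg/L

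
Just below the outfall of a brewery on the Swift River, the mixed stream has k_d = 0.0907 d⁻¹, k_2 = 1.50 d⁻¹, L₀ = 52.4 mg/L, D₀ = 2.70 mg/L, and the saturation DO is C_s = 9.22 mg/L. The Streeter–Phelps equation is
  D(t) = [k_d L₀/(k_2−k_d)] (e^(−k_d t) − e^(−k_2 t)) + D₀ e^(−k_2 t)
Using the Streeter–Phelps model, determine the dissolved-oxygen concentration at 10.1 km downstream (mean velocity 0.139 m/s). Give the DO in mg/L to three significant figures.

Travel time t = x/v = 10.1 km / (0.139 m/s) = 10100 m / 0.139 m/s = 72660 s = 0.8410 d.
k_d L₀/(k_2−k_d) = 0.0907×52.4/(1.50−0.0907) = 4.753/1.409 = 3.372 mg/L.
e^(−k_d t) = e^(−0.0907×0.8410) = 0.9266; e^(−k_2 t) = e^(−1.50×0.8410) = 0.2832.
D = 3.372 × (0.9266 − 0.2832) + 2.70 × 0.2832 = 2.170 + 0.7647 = 2.934 mg/L.
DO = C_s − D = 9.22 − 2.934 = 6.286 mg/L.

DO ≈ 6.29 mg/L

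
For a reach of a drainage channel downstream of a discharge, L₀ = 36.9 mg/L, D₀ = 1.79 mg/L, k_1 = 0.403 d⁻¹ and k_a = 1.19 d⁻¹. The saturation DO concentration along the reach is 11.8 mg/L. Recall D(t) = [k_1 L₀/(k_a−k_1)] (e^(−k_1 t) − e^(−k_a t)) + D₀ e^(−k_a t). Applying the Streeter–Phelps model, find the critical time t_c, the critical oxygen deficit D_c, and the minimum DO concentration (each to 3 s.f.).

t_c ≈ 1.25 d; D_c ≈ 7.55 mg/L; min DO ≈ 4.25 mg/L

With k_a/k_1 = 2.953 and 1 − D₀(k_a−k_1)/(k_1 L₀) = 0.9053,
t_c = ln(2.953 × 0.9053) / (1.19 − 0.403) = ln(2.673) / 0.7870 = 0.9832/0.7870 = 1.249 d.
D_c = (k_1/k_a) L₀ e^(−k_1 t_c) = (0.403/1.19) × 36.9 × e^(−0.403×1.249) = 0.3387 × 36.9 × 0.6044 = 7.553 mg/L.
Minimum DO = C_s − D_c = 11.8 − 7.553 = 4.247 mg/L.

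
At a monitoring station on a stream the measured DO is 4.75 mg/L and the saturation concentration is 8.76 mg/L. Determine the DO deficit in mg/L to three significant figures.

D ≈ 4.01 mg/L

D = C_s − C = 8.76 − 4.75 = 4.01 mg/L.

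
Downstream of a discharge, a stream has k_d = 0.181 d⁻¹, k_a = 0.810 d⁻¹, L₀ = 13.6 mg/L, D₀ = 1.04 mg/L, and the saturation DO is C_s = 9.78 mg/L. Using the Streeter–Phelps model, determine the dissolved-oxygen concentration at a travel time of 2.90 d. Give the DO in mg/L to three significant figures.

k_d L₀/(k_a−k_d) = 0.181×13.6/(0.810−0.181) = 2.462/0.6290 = 3.914 mg/L.
e^(−k_d t) = e^(−0.181×2.900) = 0.5916; e^(−k_a t) = e^(−0.810×2.900) = 0.09546.
D = 3.914 × (0.5916 − 0.09546) + 1.04 × 0.09546 = 1.942 + 0.09928 = 2.041 mg/L.
DO = C_s − D = 9.78 − 2.041 = 7.739 mg/L.

DO ≈ 7.74 mg/L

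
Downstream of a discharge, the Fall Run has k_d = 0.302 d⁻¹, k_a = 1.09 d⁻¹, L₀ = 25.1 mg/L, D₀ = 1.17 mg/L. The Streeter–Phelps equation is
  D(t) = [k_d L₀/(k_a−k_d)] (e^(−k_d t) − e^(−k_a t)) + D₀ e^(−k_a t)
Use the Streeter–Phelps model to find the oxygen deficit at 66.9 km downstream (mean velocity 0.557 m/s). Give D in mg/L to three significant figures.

Travel time t = x/v = 66.9 km / (0.557 m/s) = 66900 m / 0.557 m/s = 120100 s = 1.390 d.
k_d L₀/(k_a−k_d) = 0.302×25.1/(1.09−0.302) = 7.580/0.7880 = 9.620 mg/L.
e^(−k_d t) = e^(−0.302×1.390) = 0.6572; e^(−k_a t) = e^(−1.09×1.390) = 0.2198.
D = 9.620 × (0.6572 − 0.2198) + 1.17 × 0.2198 = 4.208 + 0.2571 = 4.465 mg/L.

D ≈ 4.46 mg/L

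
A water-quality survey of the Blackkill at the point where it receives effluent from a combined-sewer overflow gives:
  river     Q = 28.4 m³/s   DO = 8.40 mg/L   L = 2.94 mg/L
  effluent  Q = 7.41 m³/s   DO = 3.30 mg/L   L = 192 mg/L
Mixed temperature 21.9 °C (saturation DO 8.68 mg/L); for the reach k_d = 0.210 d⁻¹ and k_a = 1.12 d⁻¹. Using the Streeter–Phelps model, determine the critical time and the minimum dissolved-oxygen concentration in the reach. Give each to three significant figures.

t_c ≈ 1.68 d; minimum DO ≈ 3.13 mg/L

Mixed DO = (28.4×8.40 + 7.41×3.30)/(28.4+7.41) = 263.0/35.81 = 7.345 mg/L.
Mixed L₀ = (28.4×2.94 + 7.41×192)/(35.81) = 1506/35.81 = 42.06 mg/L.
Initial deficit D₀ = C_s − DO₀ = 8.68 − 7.345 = 1.335 mg/L.
t_c = (1/0.9100) ln[(1.12/0.210)(1 − 1.335×0.9100/(0.210×42.06))] = 1.099 × ln(4.600) = 1.677 d.
D_c = (0.210/1.12) × 42.06 × e^(−0.210×1.677) = 0.1875 × 42.06 × 0.7032 = 5.546 mg/L.
Minimum DO = 8.68 − 5.546 = 3.134 mg/L.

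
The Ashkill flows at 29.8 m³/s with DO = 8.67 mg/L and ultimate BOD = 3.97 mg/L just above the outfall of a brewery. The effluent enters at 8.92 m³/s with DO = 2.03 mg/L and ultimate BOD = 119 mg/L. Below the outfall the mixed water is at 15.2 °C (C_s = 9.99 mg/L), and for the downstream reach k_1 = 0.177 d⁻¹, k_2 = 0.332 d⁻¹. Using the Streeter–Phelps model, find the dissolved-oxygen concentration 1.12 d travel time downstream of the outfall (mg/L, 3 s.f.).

DO ≈ 3.48 mg/L

Mixed DO = (29.8×8.67 + 8.92×2.03)/(29.8+8.92) = 276.5/38.72 = 7.140 mg/L.
Mixed L₀ = (29.8×3.97 + 8.92×119)/(38.72) = 1180/38.72 = 30.47 mg/L.
Initial deficit D₀ = C_s − DO₀ = 9.99 − 7.140 = 2.850 mg/L.
D(1.12) = [0.177×30.47/(0.332−0.177)](e^(−0.177×1.12) − e^(−0.332×1.12)) + 2.850 e^(−0.332×1.12)
= 34.79 × (0.8202 − 0.6895) + 2.850 × 0.6895 = 6.513 mg/L.
DO = 9.99 − 6.513 = 3.477 mg/L.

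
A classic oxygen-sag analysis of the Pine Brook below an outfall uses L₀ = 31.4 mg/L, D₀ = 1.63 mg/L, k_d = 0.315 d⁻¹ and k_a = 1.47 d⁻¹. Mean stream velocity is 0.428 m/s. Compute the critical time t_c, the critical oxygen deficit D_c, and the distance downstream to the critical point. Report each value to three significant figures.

At the critical point dD/dt = 0, so k_d L₀ e^(−k_d t) = k_a D. Substituting D(t) from the Streeter–Phelps equation and solving for t gives
t_c = ln[(k_a/k_d)(1 − D₀(k_a−k_d)/(k_d L₀))] / (k_a−k_d).
Here k_a−k_d = 1.155 d⁻¹ and 1 − D₀(k_a−k_d)/(k_d L₀) = 1 − 1.63×1.155/(0.315×31.4) = 0.8097, so
t_c = ln(4.667 × 0.8097) / 1.155 = 1.329 / 1.155 = 1.151 d.
L(t_c) = L₀ e^(−k_d t_c) = 31.4 × 0.6959 = 21.85 mg/L, and at the critical point k_a D_c = k_d L, so D_c = (0.315/1.47) × 21.85 = 4.682 mg/L.
x_c = v t_c = 0.428 m/s × 1.151 d × 86400 s/d = 42560 m ≈ 42.6 km.

t_c ≈ 1.15 d; D_c ≈ 4.68 mg/L; x_c ≈ 42.6 km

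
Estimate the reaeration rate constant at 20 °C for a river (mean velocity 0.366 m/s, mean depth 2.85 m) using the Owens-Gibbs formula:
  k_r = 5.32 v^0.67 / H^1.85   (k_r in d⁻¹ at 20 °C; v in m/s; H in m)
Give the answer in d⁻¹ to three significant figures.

k_r = 5.32 × 0.366^0.67 / 2.85^1.85 = 5.32 × 0.5100 / 6.942 = 0.3908 d⁻¹.

k_r ≈ 0.391 d⁻¹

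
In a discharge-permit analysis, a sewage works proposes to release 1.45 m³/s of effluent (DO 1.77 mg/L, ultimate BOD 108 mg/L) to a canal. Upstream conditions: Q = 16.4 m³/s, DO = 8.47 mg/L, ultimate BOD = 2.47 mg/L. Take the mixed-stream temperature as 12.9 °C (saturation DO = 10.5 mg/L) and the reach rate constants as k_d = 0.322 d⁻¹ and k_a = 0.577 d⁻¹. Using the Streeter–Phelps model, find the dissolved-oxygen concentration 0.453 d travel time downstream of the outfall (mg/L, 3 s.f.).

DO ≈ 7.20 mg/L

Mixed DO = (16.4×8.47 + 1.45×1.77)/(16.4+1.45) = 141.5/17.85 = 7.926 mg/L.
Mixed L₀ = (16.4×2.47 + 1.45×108)/(17.85) = 197.1/17.85 = 11.04 mg/L.
Initial deficit D₀ = C_s − DO₀ = 10.5 − 7.926 = 2.574 mg/L.
D(0.453) = [0.322×11.04/(0.577−0.322)](e^(−0.322×0.453) − e^(−0.577×0.453)) + 2.574 e^(−0.577×0.453)
= 13.94 × (0.8643 − 0.7700) + 2.574 × 0.7700 = 3.297 mg/L.
DO = 10.5 − 3.297 = 7.203 mg/L.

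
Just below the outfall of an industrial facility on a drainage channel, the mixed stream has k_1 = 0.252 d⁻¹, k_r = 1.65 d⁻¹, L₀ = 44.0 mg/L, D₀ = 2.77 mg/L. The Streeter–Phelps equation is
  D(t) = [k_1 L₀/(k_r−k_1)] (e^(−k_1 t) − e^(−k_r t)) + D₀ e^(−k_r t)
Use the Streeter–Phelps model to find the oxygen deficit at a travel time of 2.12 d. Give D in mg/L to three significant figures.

D ≈ 4.49 mg/L

k_1 L₀/(k_r−k_1) = 0.252×44.0/(1.65−0.252) = 11.09/1.398 = 7.931 mg/L.
e^(−k_1 t) = e^(−0.252×2.120) = 0.5861; e^(−k_r t) = e^(−1.65×2.120) = 0.03026.
D = 7.931 × (0.5861 − 0.03026) + 2.77 × 0.03026 = 4.409 + 0.08381 = 4.492 mg/L.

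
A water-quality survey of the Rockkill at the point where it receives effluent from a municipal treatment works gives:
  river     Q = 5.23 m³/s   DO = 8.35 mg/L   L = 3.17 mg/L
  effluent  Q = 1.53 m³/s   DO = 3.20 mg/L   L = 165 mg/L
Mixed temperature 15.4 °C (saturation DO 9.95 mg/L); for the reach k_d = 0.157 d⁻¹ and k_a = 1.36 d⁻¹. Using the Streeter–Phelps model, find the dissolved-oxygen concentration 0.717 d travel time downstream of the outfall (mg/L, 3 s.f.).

Mixed DO = (5.23×8.35 + 1.53×3.20)/(5.23+1.53) = 48.57/6.760 = 7.184 mg/L.
Mixed L₀ = (5.23×3.17 + 1.53×165)/(6.760) = 269.0/6.760 = 39.80 mg/L.
Initial deficit D₀ = C_s − DO₀ = 9.95 − 7.184 = 2.766 mg/L.
D(0.717) = [0.157×39.80/(1.36−0.157)](e^(−0.157×0.717) − e^(−1.36×0.717)) + 2.766 e^(−1.36×0.717)
= 5.194 × (0.8935 − 0.3771) + 2.766 × 0.3771 = 3.725 mg/L.
DO = 9.95 − 3.725 = 6.225 mg/L.

DO ≈ 6.22 mg/L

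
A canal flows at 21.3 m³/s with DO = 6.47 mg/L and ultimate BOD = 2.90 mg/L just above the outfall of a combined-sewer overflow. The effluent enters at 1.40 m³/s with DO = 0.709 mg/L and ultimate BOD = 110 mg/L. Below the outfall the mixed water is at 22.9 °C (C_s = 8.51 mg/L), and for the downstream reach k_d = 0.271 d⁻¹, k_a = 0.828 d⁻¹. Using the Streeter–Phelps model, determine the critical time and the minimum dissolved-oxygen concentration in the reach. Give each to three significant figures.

t_c ≈ 0.695 d; minimum DO ≈ 5.93 mg/L

Mixed DO = (21.3×6.47 + 1.40×0.709)/(21.3+1.40) = 138.8/22.70 = 6.115 mg/L.
Mixed L₀ = (21.3×2.90 + 1.40×110)/(22.70) = 215.8/22.70 = 9.505 mg/L.
Initial deficit D₀ = C_s − DO₀ = 8.51 − 6.115 = 2.395 mg/L.
t_c = (1/0.5570) ln[(0.828/0.271)(1 − 2.395×0.5570/(0.271×9.505))] = 1.795 × ln(1.473) = 0.6952 d.
D_c = (0.271/0.828) × 9.505 × e^(−0.271×0.6952) = 0.3273 × 9.505 × 0.8283 = 2.577 mg/L.
Minimum DO = 8.51 − 2.577 = 5.933 mg/L.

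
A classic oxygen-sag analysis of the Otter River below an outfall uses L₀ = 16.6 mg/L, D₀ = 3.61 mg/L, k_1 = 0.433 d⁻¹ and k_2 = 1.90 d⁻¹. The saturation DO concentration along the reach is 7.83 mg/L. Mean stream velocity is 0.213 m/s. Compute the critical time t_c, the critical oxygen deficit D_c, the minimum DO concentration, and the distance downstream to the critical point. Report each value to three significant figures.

t_c ≈ 0.0982 d; D_c ≈ 3.63 mg/L; min DO ≈ 4.20 mg/L; x_c ≈ 1.81 km

t_c = [1/(k_2−k_1)] ln[(k_2/k_1)(1 − D₀(k_2−k_1)/(k_1 L₀))]
= [1/(1.90−0.433)] ln[(1.90/0.433)(1 − 3.61×1.467/(0.433×16.6))]
= (1/1.467) ln[4.388 × 0.2632] = 0.6817 × ln(1.155) = 0.6817 × 0.1441 = 0.09822 d.
L(t_c) = L₀ e^(−k_1 t_c) = 16.6 × 0.9584 = 15.91 mg/L, and at the critical point k_2 D_c = k_1 L, so D_c = (0.433/1.90) × 15.91 = 3.626 mg/L.
Minimum DO = C_s − D_c = 7.83 − 3.626 = 4.204 mg/L.
x_c = v t_c = 0.213 m/s × 0.09822 d × 86400 s/d = 1807 m ≈ 1.81 km.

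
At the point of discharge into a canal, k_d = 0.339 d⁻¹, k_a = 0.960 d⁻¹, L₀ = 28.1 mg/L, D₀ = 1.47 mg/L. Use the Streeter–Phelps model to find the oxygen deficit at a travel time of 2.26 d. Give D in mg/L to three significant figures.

k_d L₀/(k_a−k_d) = 0.339×28.1/(0.960−0.339) = 9.526/0.6210 = 15.34 mg/L.
e^(−k_d t) = e^(−0.339×2.260) = 0.4648; e^(−k_a t) = e^(−0.960×2.260) = 0.1142.
D = 15.34 × (0.4648 − 0.1142) + 1.47 × 0.1142 = 5.378 + 0.1679 = 5.546 mg/L.

D ≈ 5.55 mg/L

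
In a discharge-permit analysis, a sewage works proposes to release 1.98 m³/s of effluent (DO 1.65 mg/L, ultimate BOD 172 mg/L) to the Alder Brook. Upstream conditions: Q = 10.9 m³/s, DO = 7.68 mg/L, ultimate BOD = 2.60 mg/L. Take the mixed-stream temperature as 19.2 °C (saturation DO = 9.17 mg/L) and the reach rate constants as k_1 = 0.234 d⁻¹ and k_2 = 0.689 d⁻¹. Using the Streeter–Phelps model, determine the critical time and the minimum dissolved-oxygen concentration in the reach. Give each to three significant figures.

Mixed DO = (10.9×7.68 + 1.98×1.65)/(10.9+1.98) = 86.98/12.88 = 6.753 mg/L.
Mixed L₀ = (10.9×2.60 + 1.98×172)/(12.88) = 368.9/12.88 = 28.64 mg/L.
Initial deficit D₀ = C_s − DO₀ = 9.17 − 6.753 = 2.417 mg/L.
t_c = (1/0.4550) ln[(0.689/0.234)(1 − 2.417×0.4550/(0.234×28.64))] = 2.198 × ln(2.461) = 1.980 d.
D_c = (0.234/0.689) × 28.64 × e^(−0.234×1.980) = 0.3396 × 28.64 × 0.6293 = 6.121 mg/L.
Minimum DO = 9.17 − 6.121 = 3.049 mg/L.

t_c ≈ 1.98 d; minimum DO ≈ 3.05 mg/L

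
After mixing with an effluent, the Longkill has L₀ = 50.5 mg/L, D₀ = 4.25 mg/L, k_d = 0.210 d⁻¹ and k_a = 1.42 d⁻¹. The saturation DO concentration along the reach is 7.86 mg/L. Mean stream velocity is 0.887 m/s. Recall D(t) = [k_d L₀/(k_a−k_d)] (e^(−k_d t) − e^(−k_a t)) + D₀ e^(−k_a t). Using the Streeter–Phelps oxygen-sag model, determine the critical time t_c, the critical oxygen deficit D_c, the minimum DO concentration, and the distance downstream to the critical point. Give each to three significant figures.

t_c ≈ 1.03 d; D_c ≈ 6.01 mg/L; min DO ≈ 1.85 mg/L; x_c ≈ 79.0 km

At the critical point dD/dt = 0, so k_d L₀ e^(−k_d t) = k_a D. Substituting D(t) from the Streeter–Phelps equation and solving for t gives
t_c = ln[(k_a/k_d)(1 − D₀(k_a−k_d)/(k_d L₀))] / (k_a−k_d).
Here k_a−k_d = 1.210 d⁻¹ and 1 − D₀(k_a−k_d)/(k_d L₀) = 1 − 4.25×1.210/(0.210×50.5) = 0.5151, so
t_c = ln(6.762 × 0.5151) / 1.210 = 1.248 / 1.210 = 1.031 d.
L(t_c) = L₀ e^(−k_d t_c) = 50.5 × 0.8053 = 40.67 mg/L, and at the critical point k_a D_c = k_d L, so D_c = (0.210/1.42) × 40.67 = 6.014 mg/L.
Minimum DO = C_s − D_c = 7.86 − 6.014 = 1.846 mg/L.
x_c = v t_c = 0.887 m/s × 1.031 d × 86400 s/d = 79040 m ≈ 79.0 km.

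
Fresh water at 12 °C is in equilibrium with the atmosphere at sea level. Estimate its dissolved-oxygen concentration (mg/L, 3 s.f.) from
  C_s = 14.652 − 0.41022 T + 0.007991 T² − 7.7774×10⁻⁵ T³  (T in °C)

C_s = 14.652 − 0.41022×12 + 0.007991×12² − 7.7774×10⁻⁵×12³ = 10.75 mg/L.

C_s ≈ 10.7 mg/L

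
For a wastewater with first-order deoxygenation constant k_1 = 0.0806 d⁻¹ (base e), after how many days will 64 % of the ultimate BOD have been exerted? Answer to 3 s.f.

t ≈ 12.7 d

y/L₀ = 1 − e^(−k_1 t) = 0.64 ⇒ e^(−k_1 t) = 0.360
t = −ln(0.360) / 0.0806 = 1.022 / 0.0806 = 12.68 d.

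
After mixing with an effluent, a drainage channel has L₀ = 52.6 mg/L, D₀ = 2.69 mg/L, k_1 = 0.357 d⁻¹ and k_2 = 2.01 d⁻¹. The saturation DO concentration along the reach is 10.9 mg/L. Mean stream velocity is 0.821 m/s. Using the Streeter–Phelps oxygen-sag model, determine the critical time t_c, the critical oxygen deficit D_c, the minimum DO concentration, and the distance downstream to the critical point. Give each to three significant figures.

t_c = [1/(k_2−k_1)] ln[(k_2/k_1)(1 − D₀(k_2−k_1)/(k_1 L₀))]
= [1/(2.01−0.357)] ln[(2.01/0.357)(1 − 2.69×1.653/(0.357×52.6))]
= (1/1.653) ln[5.630 × 0.7632] = 0.6050 × ln(4.297) = 0.6050 × 1.458 = 0.8820 d.
D_c = (k_1/k_2) L₀ e^(−k_1 t_c) = (0.357/2.01) × 52.6 × e^(−0.357×0.8820) = 0.1776 × 52.6 × 0.7299 = 6.819 mg/L.
Minimum DO = C_s − D_c = 10.9 − 6.819 = 4.081 mg/L.
x_c = v t_c = 0.821 m/s × 0.8820 d × 86400 s/d = 62560 m ≈ 62.6 km.

t_c ≈ 0.882 d; D_c ≈ 6.82 mg/L; min DO ≈ 4.08 mg/L; x_c ≈ 62.6 km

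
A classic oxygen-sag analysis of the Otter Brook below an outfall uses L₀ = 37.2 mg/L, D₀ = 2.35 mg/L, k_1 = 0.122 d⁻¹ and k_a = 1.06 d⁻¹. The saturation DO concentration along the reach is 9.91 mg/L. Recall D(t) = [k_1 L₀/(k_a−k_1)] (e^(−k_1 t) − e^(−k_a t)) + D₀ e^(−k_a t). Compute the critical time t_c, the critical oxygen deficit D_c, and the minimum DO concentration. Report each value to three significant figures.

t_c ≈ 1.60 d; D_c ≈ 3.52 mg/L; min DO ≈ 6.39 mg/L

With k_a/k_1 = 8.689 and 1 − D₀(k_a−k_1)/(k_1 L₀) = 0.5143,
t_c = ln(8.689 × 0.5143) / (1.06 − 0.122) = ln(4.469) / 0.9380 = 1.497/0.9380 = 1.596 d.
D_c = (k_1/k_a) L₀ e^(−k_1 t_c) = (0.122/1.06) × 37.2 × e^(−0.122×1.596) = 0.1151 × 37.2 × 0.8231 = 3.524 mg/L.
Minimum DO = C_s − D_c = 9.91 − 3.524 = 6.386 mg/L.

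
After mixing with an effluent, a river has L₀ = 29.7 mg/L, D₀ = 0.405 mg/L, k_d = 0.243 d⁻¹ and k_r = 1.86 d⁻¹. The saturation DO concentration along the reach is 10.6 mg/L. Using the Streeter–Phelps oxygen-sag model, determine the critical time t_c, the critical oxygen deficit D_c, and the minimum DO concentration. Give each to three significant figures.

At the critical point dD/dt = 0, so k_d L₀ e^(−k_d t) = k_r D. Substituting D(t) from the Streeter–Phelps equation and solving for t gives
t_c = ln[(k_r/k_d)(1 − D₀(k_r−k_d)/(k_d L₀))] / (k_r−k_d).
Here k_r−k_d = 1.617 d⁻¹ and 1 − D₀(k_r−k_d)/(k_d L₀) = 1 − 0.405×1.617/(0.243×29.7) = 0.9093, so
t_c = ln(7.654 × 0.9093) / 1.617 = 1.940 / 1.617 = 1.200 d.
D_c = (k_d/k_r) L₀ e^(−k_d t_c) = (0.243/1.86) × 29.7 × e^(−0.243×1.200) = 0.1306 × 29.7 × 0.7471 = 2.899 mg/L.
Minimum DO = C_s − D_c = 10.6 − 2.899 = 7.701 mg/L.

t_c ≈ 1.20 d; D_c ≈ 2.90 mg/L; min DO ≈ 7.70 mg/L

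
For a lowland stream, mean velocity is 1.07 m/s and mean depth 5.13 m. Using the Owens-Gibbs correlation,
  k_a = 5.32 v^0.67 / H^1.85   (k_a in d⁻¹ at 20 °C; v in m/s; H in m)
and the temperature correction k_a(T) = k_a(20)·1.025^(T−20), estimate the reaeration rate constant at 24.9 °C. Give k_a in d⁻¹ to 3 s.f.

k_a(20) = 5.32 × 1.07^0.67 / 5.13^1.85 = 5.32 × 1.046 / 20.59 = 0.2703 d⁻¹.
k_a(24.9) = 0.2703 × 1.025^(24.9−20) = 0.2703 × 1.129 = 0.3051 d⁻¹.

k_a ≈ 0.305 d⁻¹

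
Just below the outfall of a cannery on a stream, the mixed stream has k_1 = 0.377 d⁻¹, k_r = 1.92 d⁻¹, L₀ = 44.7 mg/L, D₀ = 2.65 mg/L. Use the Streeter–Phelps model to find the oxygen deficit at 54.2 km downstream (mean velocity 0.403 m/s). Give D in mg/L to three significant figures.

D ≈ 5.66 mg/L

Travel time t = x/v = 54.2 km / (0.403 m/s) = 54200 m / 0.403 m/s = 134500 s = 1.557 d.
k_1 L₀/(k_r−k_1) = 0.377×44.7/(1.92−0.377) = 16.85/1.543 = 10.92 mg/L.
e^(−k_1 t) = e^(−0.377×1.557) = 0.5561; e^(−k_r t) = e^(−1.92×1.557) = 0.05035.
D = 10.92 × (0.5561 − 0.05035) + 2.65 × 0.05035 = 5.523 + 0.1334 = 5.657 mg/L.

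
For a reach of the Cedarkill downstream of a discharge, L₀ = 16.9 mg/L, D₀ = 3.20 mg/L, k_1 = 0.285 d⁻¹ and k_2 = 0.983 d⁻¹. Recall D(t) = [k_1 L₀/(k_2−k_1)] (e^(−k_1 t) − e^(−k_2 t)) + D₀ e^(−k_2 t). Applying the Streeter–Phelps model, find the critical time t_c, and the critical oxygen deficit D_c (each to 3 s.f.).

At the critical point dD/dt = 0, so k_1 L₀ e^(−k_1 t) = k_2 D. Substituting D(t) from the Streeter–Phelps equation and solving for t gives
t_c = ln[(k_2/k_1)(1 − D₀(k_2−k_1)/(k_1 L₀))] / (k_2−k_1).
Here k_2−k_1 = 0.6980 d⁻¹ and 1 − D₀(k_2−k_1)/(k_1 L₀) = 1 − 3.20×0.6980/(0.285×16.9) = 0.5363, so
t_c = ln(3.449 × 0.5363) / 0.6980 = 0.6150 / 0.6980 = 0.8811 d.
L(t_c) = L₀ e^(−k_1 t_c) = 16.9 × 0.7779 = 13.15 mg/L, and at the critical point k_2 D_c = k_1 L, so D_c = (0.285/0.983) × 13.15 = 3.812 mg/L.

t_c ≈ 0.881 d; D_c ≈ 3.81 mg/L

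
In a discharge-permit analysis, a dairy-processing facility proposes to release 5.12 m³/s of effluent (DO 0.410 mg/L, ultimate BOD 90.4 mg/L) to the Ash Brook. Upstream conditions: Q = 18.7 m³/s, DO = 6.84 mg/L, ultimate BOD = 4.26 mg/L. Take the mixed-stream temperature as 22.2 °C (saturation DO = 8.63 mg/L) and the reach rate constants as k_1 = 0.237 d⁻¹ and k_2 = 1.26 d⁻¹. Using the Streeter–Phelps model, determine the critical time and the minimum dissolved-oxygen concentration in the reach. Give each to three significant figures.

Mixed DO = (18.7×6.84 + 5.12×0.410)/(18.7+5.12) = 130.0/23.82 = 5.458 mg/L.
Mixed L₀ = (18.7×4.26 + 5.12×90.4)/(23.82) = 542.5/23.82 = 22.78 mg/L.
Initial deficit D₀ = C_s − DO₀ = 8.63 − 5.458 = 3.172 mg/L.
t_c = (1/1.023) ln[(1.26/0.237)(1 − 3.172×1.023/(0.237×22.78))] = 0.9775 × ln(2.120) = 0.7347 d.
D_c = (0.237/1.26) × 22.78 × e^(−0.237×0.7347) = 0.1881 × 22.78 × 0.8402 = 3.599 mg/L.
Minimum DO = 8.63 − 3.599 = 5.031 mg/L.

t_c ≈ 0.735 d; minimum DO ≈ 5.03 mg/L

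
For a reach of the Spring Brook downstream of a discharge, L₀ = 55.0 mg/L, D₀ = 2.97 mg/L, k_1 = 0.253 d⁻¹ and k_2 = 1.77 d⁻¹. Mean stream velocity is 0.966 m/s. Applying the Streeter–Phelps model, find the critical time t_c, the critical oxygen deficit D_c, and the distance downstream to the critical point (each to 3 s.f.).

With k_2/k_1 = 6.996 and 1 − D₀(k_2−k_1)/(k_1 L₀) = 0.6762,
t_c = ln(6.996 × 0.6762) / (1.77 − 0.253) = ln(4.731) / 1.517 = 1.554/1.517 = 1.024 d.
L(t_c) = L₀ e^(−k_1 t_c) = 55.0 × 0.7717 = 42.44 mg/L, and at the critical point k_2 D_c = k_1 L, so D_c = (0.253/1.77) × 42.44 = 6.067 mg/L.
x_c = v t_c = 0.966 m/s × 1.024 d × 86400 s/d = 85500 m ≈ 85.5 km.

t_c ≈ 1.02 d; D_c ≈ 6.07 mg/L; x_c ≈ 85.5 km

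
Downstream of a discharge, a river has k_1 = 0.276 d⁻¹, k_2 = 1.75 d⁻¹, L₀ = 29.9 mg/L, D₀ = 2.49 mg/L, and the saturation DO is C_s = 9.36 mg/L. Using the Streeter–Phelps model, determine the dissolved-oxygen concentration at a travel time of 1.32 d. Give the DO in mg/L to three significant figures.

k_1 L₀/(k_2−k_1) = 0.276×29.9/(1.75−0.276) = 8.252/1.474 = 5.599 mg/L.
e^(−k_1 t) = e^(−0.276×1.320) = 0.6947; e^(−k_2 t) = e^(−1.75×1.320) = 0.09926.
D = 5.599 × (0.6947 − 0.09926) + 2.49 × 0.09926 = 3.333 + 0.2472 = 3.581 mg/L.
DO = C_s − D = 9.36 − 3.581 = 5.779 mg/L.

DO ≈ 5.78 mg/L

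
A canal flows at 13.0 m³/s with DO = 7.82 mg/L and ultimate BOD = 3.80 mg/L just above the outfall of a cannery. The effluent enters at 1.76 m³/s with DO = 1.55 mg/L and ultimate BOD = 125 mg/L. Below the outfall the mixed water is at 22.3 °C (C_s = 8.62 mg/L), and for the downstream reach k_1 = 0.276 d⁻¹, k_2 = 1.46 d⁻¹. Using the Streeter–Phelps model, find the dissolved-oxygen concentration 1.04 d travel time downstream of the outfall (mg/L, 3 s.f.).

DO ≈ 6.02 mg/L

Mixed DO = (13.0×7.82 + 1.76×1.55)/(13.0+1.76) = 104.4/14.76 = 7.072 mg/L.
Mixed L₀ = (13.0×3.80 + 1.76×125)/(14.76) = 269.4/14.76 = 18.25 mg/L.
Initial deficit D₀ = C_s − DO₀ = 8.62 − 7.072 = 1.548 mg/L.
D(1.04) = [0.276×18.25/(1.46−0.276)](e^(−0.276×1.04) − e^(−1.46×1.04)) + 1.548 e^(−1.46×1.04)
= 4.255 × (0.7505 − 0.2191) + 1.548 × 0.2191 = 2.600 mg/L.
DO = 8.62 − 2.600 = 6.020 mg/L.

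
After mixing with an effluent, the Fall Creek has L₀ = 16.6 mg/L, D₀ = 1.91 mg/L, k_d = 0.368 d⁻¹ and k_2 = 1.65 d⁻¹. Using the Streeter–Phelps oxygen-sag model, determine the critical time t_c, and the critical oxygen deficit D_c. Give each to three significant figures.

At the critical point dD/dt = 0, so k_d L₀ e^(−k_d t) = k_2 D. Substituting D(t) from the Streeter–Phelps equation and solving for t gives
t_c = ln[(k_2/k_d)(1 − D₀(k_2−k_d)/(k_d L₀))] / (k_2−k_d).
Here k_2−k_d = 1.282 d⁻¹ and 1 − D₀(k_2−k_d)/(k_d L₀) = 1 − 1.91×1.282/(0.368×16.6) = 0.5992, so
t_c = ln(4.484 × 0.5992) / 1.282 = 0.9882 / 1.282 = 0.7708 d.
L(t_c) = L₀ e^(−k_d t_c) = 16.6 × 0.7530 = 12.50 mg/L, and at the critical point k_2 D_c = k_d L, so D_c = (0.368/1.65) × 12.50 = 2.788 mg/L.

t_c ≈ 0.771 d; D_c ≈ 2.79 mg/L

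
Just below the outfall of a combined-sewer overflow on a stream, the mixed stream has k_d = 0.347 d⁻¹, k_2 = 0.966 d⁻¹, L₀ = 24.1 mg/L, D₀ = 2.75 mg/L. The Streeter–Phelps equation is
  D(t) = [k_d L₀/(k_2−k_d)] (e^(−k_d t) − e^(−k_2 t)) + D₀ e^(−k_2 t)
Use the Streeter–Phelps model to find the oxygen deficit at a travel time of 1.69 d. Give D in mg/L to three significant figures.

D ≈ 5.41 mg/L

k_d L₀/(k_2−k_d) = 0.347×24.1/(0.966−0.347) = 8.363/0.6190 = 13.51 mg/L.
e^(−k_d t) = e^(−0.347×1.690) = 0.5563; e^(−k_2 t) = e^(−0.966×1.690) = 0.1954.
D = 13.51 × (0.5563 − 0.1954) + 2.75 × 0.1954 = 4.875 + 0.5374 = 5.413 mg/L.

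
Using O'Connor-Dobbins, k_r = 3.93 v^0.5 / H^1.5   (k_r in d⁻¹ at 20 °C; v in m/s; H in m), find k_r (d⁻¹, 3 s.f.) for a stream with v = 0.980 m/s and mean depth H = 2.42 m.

k_r = 3.93 × 0.980^0.5 / 2.42^1.5 = 3.93 × 0.9899 / 3.765 = 1.033 d⁻¹.

k_r ≈ 1.03 d⁻¹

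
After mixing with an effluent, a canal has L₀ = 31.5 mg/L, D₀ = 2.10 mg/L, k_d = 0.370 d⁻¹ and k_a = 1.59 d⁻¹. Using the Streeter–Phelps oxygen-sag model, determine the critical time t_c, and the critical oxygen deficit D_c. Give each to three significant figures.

t_c = [1/(k_a−k_d)] ln[(k_a/k_d)(1 − D₀(k_a−k_d)/(k_d L₀))]
= [1/(1.59−0.370)] ln[(1.59/0.370)(1 − 2.10×1.220/(0.370×31.5))]
= (1/1.220) ln[4.297 × 0.7802] = 0.8197 × ln(3.353) = 0.8197 × 1.210 = 0.9916 d.
L(t_c) = L₀ e^(−k_d t_c) = 31.5 × 0.6929 = 21.83 mg/L, and at the critical point k_a D_c = k_d L, so D_c = (0.370/1.59) × 21.83 = 5.079 mg/L.

t_c ≈ 0.992 d; D_c ≈ 5.08 mg/L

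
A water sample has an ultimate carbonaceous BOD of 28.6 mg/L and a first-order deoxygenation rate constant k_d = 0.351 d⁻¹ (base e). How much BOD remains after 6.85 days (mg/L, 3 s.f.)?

L_t = L₀ e^(−k_d t) = 28.6 × e^(−0.351×6.85) = 28.6 × 0.09032 = 2.583 mg/L.

L ≈ 2.58 mg/L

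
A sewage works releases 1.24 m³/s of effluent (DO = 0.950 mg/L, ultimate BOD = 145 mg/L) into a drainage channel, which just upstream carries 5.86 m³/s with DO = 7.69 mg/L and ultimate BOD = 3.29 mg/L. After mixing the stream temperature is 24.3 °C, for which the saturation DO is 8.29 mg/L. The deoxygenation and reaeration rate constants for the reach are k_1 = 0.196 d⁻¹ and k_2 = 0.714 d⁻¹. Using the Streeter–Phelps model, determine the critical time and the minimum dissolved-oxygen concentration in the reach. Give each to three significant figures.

Mixed DO = (5.86×7.69 + 1.24×0.950)/(5.86+1.24) = 46.24/7.100 = 6.513 mg/L.
Mixed L₀ = (5.86×3.29 + 1.24×145)/(7.100) = 199.1/7.100 = 28.04 mg/L.
Initial deficit D₀ = C_s − DO₀ = 8.29 − 6.513 = 1.777 mg/L.
t_c = (1/0.5180) ln[(0.714/0.196)(1 − 1.777×0.5180/(0.196×28.04))] = 1.931 × ln(3.033) = 2.142 d.
D_c = (0.196/0.714) × 28.04 × e^(−0.196×2.142) = 0.2745 × 28.04 × 0.6572 = 5.058 mg/L.
Minimum DO = 8.29 − 5.058 = 3.232 mg/L.

t_c ≈ 2.14 d; minimum DO ≈ 3.23 mg/L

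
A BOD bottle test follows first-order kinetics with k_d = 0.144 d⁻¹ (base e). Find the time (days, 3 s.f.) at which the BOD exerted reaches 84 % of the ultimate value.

y/L₀ = 1 − e^(−k_d t) = 0.84 ⇒ e^(−k_d t) = 0.160
t = −ln(0.160) / 0.144 = 1.833 / 0.144 = 12.73 d.

t ≈ 12.7 d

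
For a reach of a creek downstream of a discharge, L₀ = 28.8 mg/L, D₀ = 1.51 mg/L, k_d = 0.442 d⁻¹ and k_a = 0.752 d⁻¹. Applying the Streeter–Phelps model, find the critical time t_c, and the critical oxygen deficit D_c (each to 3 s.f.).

With k_a/k_d = 1.701 and 1 − D₀(k_a−k_d)/(k_d L₀) = 0.9632,
t_c = ln(1.701 × 0.9632) / (0.752 − 0.442) = ln(1.639) / 0.3100 = 0.4940/0.3100 = 1.593 d.
L(t_c) = L₀ e^(−k_d t_c) = 28.8 × 0.4945 = 14.24 mg/L, and at the critical point k_a D_c = k_d L, so D_c = (0.442/0.752) × 14.24 = 8.370 mg/L.

t_c ≈ 1.59 d; D_c ≈ 8.37 mg/L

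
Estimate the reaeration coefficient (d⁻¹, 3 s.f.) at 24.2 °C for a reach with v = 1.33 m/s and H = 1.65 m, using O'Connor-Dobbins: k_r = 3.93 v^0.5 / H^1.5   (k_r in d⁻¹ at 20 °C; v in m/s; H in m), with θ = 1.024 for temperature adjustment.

k_r(20) = 3.93 × 1.33^0.5 / 1.65^1.5 = 3.93 × 1.153 / 2.119 = 2.138 d⁻¹.
k_r(24.2) = 2.138 × 1.024^(24.2−20) = 2.138 × 1.105 = 2.362 d⁻¹.

k_r ≈ 2.36 d⁻¹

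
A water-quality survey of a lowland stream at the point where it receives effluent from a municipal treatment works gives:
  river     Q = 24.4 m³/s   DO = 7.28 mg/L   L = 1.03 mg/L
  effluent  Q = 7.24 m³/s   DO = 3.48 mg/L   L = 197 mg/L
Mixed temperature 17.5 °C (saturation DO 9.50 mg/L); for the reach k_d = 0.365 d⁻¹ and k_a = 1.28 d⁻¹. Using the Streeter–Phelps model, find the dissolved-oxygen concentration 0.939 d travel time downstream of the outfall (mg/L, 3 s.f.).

DO ≈ 1.08 mg/L

Mixed DO = (24.4×7.28 + 7.24×3.48)/(24.4+7.24) = 202.8/31.64 = 6.410 mg/L.
Mixed L₀ = (24.4×1.03 + 7.24×197)/(31.64) = 1451/31.64 = 45.87 mg/L.
Initial deficit D₀ = C_s − DO₀ = 9.50 − 6.410 = 3.090 mg/L.
D(0.939) = [0.365×45.87/(1.28−0.365)](e^(−0.365×0.939) − e^(−1.28×0.939)) + 3.090 e^(−1.28×0.939)
= 18.30 × (0.7098 − 0.3006) + 3.090 × 0.3006 = 8.417 mg/L.
DO = 9.50 − 8.417 = 1.083 mg/L.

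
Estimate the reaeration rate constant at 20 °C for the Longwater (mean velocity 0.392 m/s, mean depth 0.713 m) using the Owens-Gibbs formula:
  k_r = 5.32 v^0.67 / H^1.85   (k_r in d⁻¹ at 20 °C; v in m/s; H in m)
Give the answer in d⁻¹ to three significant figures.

k_r = 5.32 × 0.392^0.67 / 0.713^1.85 = 5.32 × 0.5340 / 0.5348 = 5.311 d⁻¹.

k_r ≈ 5.31 d⁻¹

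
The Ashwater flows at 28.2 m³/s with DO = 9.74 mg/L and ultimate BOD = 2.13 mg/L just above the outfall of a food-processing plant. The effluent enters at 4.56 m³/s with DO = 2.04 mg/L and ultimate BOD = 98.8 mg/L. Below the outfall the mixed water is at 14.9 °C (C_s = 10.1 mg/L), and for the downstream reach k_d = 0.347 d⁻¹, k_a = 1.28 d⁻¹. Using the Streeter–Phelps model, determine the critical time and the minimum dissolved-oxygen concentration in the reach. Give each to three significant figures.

Mixed DO = (28.2×9.74 + 4.56×2.04)/(28.2+4.56) = 284.0/32.76 = 8.668 mg/L.
Mixed L₀ = (28.2×2.13 + 4.56×98.8)/(32.76) = 510.6/32.76 = 15.59 mg/L.
Initial deficit D₀ = C_s − DO₀ = 10.1 − 8.668 = 1.432 mg/L.
t_c = (1/0.9330) ln[(1.28/0.347)(1 − 1.432×0.9330/(0.347×15.59))] = 1.072 × ln(2.778) = 1.095 d.
D_c = (0.347/1.28) × 15.59 × e^(−0.347×1.095) = 0.2711 × 15.59 × 0.6839 = 2.890 mg/L.
Minimum DO = 10.1 − 2.890 = 7.210 mg/L.

t_c ≈ 1.09 d; minimum DO ≈ 7.21 mg/L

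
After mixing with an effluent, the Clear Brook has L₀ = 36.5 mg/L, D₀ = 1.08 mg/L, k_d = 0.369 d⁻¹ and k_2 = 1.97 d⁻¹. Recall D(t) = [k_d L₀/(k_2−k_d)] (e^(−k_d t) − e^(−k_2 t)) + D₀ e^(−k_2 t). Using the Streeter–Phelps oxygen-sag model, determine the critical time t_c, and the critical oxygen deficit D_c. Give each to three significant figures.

t_c ≈ 0.960 d; D_c ≈ 4.80 mg/L

t_c = [1/(k_2−k_d)] ln[(k_2/k_d)(1 − D₀(k_2−k_d)/(k_d L₀))]
= [1/(1.97−0.369)] ln[(1.97/0.369)(1 − 1.08×1.601/(0.369×36.5))]
= (1/1.601) ln[5.339 × 0.8716] = 0.6246 × ln(4.653) = 0.6246 × 1.538 = 0.9604 d.
D_c = (k_d/k_2) L₀ e^(−k_d t_c) = (0.369/1.97) × 36.5 × e^(−0.369×0.9604) = 0.1873 × 36.5 × 0.7016 = 4.797 mg/L.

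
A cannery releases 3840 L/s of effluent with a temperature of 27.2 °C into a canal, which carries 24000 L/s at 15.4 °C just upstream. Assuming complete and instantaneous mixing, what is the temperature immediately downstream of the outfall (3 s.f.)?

Flow-weighted mixing: C = (Q_r C_r + Q_w C_w)/(Q_r + Q_w)
= (24000×15.4 + 3840×27.2)/(24000 + 3840) = 474000/27840 = 17.03 °C.

17.0 °C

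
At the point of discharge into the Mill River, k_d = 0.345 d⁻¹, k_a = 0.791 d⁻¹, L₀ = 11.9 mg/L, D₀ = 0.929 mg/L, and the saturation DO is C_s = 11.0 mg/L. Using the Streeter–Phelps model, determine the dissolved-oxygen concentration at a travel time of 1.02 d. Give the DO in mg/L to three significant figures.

k_d L₀/(k_a−k_d) = 0.345×11.9/(0.791−0.345) = 4.106/0.4460 = 9.205 mg/L.
e^(−k_d t) = e^(−0.345×1.020) = 0.7034; e^(−k_a t) = e^(−0.791×1.020) = 0.4463.
D = 9.205 × (0.7034 − 0.4463) + 0.929 × 0.4463 = 2.366 + 0.4146 = 2.781 mg/L.
DO = C_s − D = 11.0 − 2.781 = 8.219 mg/L.

DO ≈ 8.22 mg/L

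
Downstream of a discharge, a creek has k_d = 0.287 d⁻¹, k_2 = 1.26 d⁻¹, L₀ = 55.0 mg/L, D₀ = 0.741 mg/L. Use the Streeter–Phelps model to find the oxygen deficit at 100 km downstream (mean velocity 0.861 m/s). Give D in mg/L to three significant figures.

Travel time t = x/v = 100 km / (0.861 m/s) = 100000 m / 0.861 m/s = 116100 s = 1.344 d.
k_d L₀/(k_2−k_d) = 0.287×55.0/(1.26−0.287) = 15.78/0.9730 = 16.22 mg/L.
e^(−k_d t) = e^(−0.287×1.344) = 0.6799; e^(−k_2 t) = e^(−1.26×1.344) = 0.1838.
D = 16.22 × (0.6799 − 0.1838) + 0.741 × 0.1838 = 8.048 + 0.1362 = 8.184 mg/L.

D ≈ 8.18 mg/L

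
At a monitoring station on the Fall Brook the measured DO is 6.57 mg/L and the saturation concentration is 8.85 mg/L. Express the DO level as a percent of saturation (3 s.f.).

74.2 % saturation

% saturation = C/C_s × 100 = 6.57/8.85 × 100 = 74.2 %.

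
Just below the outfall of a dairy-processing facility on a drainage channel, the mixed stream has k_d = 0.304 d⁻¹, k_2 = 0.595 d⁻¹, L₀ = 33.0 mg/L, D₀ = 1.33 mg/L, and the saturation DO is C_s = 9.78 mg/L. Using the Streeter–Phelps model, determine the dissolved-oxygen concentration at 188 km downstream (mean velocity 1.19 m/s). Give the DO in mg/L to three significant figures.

Travel time t = x/v = 188 km / (1.19 m/s) = 188000 m / 1.19 m/s = 158000 s = 1.829 d.
k_d L₀/(k_2−k_d) = 0.304×33.0/(0.595−0.304) = 10.03/0.2910 = 34.47 mg/L.
e^(−k_d t) = e^(−0.304×1.829) = 0.5736; e^(−k_2 t) = e^(−0.595×1.829) = 0.3369.
D = 34.47 × (0.5736 − 0.3369) + 1.33 × 0.3369 = 8.159 + 0.4481 = 8.607 mg/L.
DO = C_s − D = 9.78 − 8.607 = 1.173 mg/L.

DO ≈ 1.17 mg/L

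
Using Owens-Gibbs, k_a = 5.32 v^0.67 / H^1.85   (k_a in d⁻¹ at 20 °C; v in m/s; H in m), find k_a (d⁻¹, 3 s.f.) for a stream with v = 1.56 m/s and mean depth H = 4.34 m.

k_a = 5.32 × 1.56^0.67 / 4.34^1.85 = 5.32 × 1.347 / 15.11 = 0.4742 d⁻¹.

k_a ≈ 0.474 d⁻¹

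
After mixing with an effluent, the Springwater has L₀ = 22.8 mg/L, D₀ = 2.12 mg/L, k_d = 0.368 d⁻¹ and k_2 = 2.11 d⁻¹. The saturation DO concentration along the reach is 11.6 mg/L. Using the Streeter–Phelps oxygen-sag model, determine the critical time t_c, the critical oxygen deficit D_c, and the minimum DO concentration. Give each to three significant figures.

t_c = [1/(k_2−k_d)] ln[(k_2/k_d)(1 − D₀(k_2−k_d)/(k_d L₀))]
= [1/(2.11−0.368)] ln[(2.11/0.368)(1 − 2.12×1.742/(0.368×22.8))]
= (1/1.742) ln[5.734 × 0.5598] = 0.5741 × ln(3.210) = 0.5741 × 1.166 = 0.6695 d.
D_c = (k_d/k_2) L₀ e^(−k_d t_c) = (0.368/2.11) × 22.8 × e^(−0.368×0.6695) = 0.1744 × 22.8 × 0.7816 = 3.108 mg/L.
Minimum DO = C_s − D_c = 11.6 − 3.108 = 8.492 mg/L.

t_c ≈ 0.670 d; D_c ≈ 3.11 mg/L; min DO ≈ 8.49 mg/L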